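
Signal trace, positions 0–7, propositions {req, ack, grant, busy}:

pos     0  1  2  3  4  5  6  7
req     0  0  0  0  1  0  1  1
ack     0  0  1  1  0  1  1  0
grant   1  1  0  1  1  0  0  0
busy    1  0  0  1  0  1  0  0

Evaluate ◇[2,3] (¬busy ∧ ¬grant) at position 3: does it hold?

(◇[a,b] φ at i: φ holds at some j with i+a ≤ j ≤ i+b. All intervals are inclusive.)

Yes

Check (¬busy ∧ ¬grant) at each j in [5,6]:
  j=5: false
  j=6: true
Found at j=6 → formula holds.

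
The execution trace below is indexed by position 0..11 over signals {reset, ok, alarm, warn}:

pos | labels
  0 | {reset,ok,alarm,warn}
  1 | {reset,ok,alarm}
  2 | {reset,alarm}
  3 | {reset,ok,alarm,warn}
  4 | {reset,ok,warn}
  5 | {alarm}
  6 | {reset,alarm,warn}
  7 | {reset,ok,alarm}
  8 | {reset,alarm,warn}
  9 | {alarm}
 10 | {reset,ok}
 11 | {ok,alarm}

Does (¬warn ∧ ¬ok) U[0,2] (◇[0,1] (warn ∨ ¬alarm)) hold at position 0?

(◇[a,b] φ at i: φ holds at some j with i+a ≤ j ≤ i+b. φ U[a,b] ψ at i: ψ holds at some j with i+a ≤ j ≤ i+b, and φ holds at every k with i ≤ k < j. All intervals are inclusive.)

Need some j in [0,2] with ◇[0,1] (warn ∨ ¬alarm), and (¬warn ∧ ¬ok) at every k in [0,j-1].
  j=0: ◇[0,1] (warn ∨ ¬alarm) holds; no prefix to check → satisfied.

Holds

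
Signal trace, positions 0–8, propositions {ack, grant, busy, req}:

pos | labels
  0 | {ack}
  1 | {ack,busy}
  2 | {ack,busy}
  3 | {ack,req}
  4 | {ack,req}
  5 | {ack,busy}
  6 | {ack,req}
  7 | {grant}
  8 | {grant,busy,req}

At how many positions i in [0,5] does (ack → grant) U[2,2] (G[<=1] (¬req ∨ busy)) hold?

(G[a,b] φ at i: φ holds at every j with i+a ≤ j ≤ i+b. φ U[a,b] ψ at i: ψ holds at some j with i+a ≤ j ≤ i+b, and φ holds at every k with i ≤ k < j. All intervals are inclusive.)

0

Evaluate at each i in [0,5]:
  i=0: ✗ (no rhs in [2,2])
  i=1: ✗ (no rhs in [3,3])
  i=2: ✗ (no rhs in [4,4])
  i=3: ✗ (no rhs in [5,5])
  i=4: ✗ (no rhs in [6,6])
  i=5: ✗ (lhs fails at k=5 before rhs at j=7)
Positions where it holds: {} → 0.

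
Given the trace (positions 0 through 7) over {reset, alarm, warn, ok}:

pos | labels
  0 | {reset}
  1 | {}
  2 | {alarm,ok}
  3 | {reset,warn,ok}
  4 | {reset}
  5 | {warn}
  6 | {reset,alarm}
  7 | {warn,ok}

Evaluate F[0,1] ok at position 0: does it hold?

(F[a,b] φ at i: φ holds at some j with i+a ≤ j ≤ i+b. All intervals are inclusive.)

Does not hold

Check ok at each j in [0,1]:
  j=0: false
  j=1: false
No position in the window satisfies it → formula fails.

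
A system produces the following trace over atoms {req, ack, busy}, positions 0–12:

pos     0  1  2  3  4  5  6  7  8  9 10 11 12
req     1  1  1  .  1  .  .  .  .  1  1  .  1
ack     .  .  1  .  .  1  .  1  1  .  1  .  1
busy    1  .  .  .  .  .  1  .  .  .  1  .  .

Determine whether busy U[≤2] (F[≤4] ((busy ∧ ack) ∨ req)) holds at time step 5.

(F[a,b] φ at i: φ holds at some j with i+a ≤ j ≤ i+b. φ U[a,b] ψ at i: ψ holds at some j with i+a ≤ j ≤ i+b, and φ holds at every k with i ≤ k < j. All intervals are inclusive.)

Need some j in [5,7] with F[≤4] ((busy ∧ ack) ∨ req), and busy at every k in [5,j-1].
  j=5: F[≤4] ((busy ∧ ack) ∨ req) holds; no prefix to check → satisfied.

True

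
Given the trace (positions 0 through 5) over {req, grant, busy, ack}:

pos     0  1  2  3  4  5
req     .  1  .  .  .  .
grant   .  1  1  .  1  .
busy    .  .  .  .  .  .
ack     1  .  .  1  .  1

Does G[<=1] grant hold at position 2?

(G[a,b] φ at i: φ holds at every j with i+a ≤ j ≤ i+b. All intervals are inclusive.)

Does not hold

Check grant at every j in [2,3]:
  j=2: true
  j=3: false
Fails at j=3 → formula fails.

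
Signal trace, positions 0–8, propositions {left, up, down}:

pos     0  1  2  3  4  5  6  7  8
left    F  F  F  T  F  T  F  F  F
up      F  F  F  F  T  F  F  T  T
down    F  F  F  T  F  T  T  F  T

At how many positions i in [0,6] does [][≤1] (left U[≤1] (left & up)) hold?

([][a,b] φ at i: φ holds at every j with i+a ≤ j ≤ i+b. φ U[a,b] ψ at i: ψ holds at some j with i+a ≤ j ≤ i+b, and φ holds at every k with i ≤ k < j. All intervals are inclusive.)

0

Evaluate at each i in [0,6]:
  i=0: ✗ (fails at j=0)
  i=1: ✗ (fails at j=1)
  i=2: ✗ (fails at j=2)
  i=3: ✗ (fails at j=3)
  i=4: ✗ (fails at j=4)
  i=5: ✗ (fails at j=5)
  i=6: ✗ (fails at j=6)
Positions where it holds: {} → 0.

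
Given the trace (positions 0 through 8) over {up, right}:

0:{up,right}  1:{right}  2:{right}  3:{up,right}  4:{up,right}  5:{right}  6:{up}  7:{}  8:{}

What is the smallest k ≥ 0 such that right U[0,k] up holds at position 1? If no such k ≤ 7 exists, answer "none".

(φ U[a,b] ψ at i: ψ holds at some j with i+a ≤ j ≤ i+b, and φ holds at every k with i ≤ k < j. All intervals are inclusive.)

Need earliest j ≥ 1 with up, and right at every k in [1,j-1].
  j=1: rhs fails.
  j=2: rhs fails.
  j=3: rhs holds; lhs holds on [1,2]. k = 2.

2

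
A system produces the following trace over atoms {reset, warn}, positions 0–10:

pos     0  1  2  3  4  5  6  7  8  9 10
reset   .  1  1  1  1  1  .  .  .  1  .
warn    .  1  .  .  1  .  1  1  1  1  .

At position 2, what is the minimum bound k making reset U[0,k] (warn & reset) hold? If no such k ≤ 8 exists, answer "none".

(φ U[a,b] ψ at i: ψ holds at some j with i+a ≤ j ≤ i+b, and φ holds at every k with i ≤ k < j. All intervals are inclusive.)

Need earliest j ≥ 2 with (warn & reset), and reset at every k in [2,j-1].
  j=2: rhs fails.
  j=3: rhs fails.
  j=4: rhs holds; lhs holds on [2,3]. k = 2.

2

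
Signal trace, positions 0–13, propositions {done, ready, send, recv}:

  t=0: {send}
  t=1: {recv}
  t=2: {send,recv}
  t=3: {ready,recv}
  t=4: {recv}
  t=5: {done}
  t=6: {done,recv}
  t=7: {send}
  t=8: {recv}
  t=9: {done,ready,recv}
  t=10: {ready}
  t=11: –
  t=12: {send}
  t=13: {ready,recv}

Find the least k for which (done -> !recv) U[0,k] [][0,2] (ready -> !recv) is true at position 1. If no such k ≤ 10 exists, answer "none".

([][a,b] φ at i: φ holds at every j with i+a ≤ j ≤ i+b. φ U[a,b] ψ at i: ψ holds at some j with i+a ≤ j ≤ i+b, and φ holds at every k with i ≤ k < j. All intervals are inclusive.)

3

Need earliest j ≥ 1 with [][0,2] (ready -> !recv), and (done -> !recv) at every k in [1,j-1].
  j=1: rhs fails.
  j=2: rhs fails.
  j=3: rhs fails.
  j=4: rhs holds; lhs holds on [1,3]. k = 3.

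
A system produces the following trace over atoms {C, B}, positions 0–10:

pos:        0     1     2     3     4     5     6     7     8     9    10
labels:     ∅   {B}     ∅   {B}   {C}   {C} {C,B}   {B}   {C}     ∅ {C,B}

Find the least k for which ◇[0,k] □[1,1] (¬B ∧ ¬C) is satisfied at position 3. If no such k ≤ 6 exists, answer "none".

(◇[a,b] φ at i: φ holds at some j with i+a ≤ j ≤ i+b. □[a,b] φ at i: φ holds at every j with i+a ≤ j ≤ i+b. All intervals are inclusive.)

5

Scan j = 3,4,… for □[1,1] (¬B ∧ ¬C):
  j=3: fails
  j=4: fails
  j=5: fails
  j=6: fails
  j=7: fails
  j=8: holds
First hit at j=8, so smallest k = 8-3 = 5.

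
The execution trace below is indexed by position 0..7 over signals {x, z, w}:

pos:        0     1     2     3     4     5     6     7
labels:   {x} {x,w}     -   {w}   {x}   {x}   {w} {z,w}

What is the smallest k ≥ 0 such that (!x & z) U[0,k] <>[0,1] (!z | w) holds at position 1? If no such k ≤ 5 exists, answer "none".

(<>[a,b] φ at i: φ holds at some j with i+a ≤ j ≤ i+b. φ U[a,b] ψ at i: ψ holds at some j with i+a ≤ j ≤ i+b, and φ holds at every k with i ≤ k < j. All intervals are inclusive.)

0

Need earliest j ≥ 1 with <>[0,1] (!z | w), and (!x & z) at every k in [1,j-1].
  j=1: rhs holds (empty prefix). k = 0.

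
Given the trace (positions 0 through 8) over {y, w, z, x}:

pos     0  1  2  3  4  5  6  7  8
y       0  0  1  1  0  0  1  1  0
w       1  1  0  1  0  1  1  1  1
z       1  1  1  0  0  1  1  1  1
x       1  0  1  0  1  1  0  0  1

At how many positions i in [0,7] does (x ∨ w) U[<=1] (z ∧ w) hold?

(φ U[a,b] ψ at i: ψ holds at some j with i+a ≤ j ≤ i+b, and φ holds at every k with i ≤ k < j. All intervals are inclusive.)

6

Evaluate at each i in [0,7]:
  i=0: ✓ (rhs at j=0)
  i=1: ✓ (rhs at j=1)
  i=2: ✗ (no rhs in [2,3])
  i=3: ✗ (no rhs in [3,4])
  i=4: ✓ (rhs at j=5; lhs holds on [4,4])
  i=5: ✓ (rhs at j=5)
  i=6: ✓ (rhs at j=6)
  i=7: ✓ (rhs at j=7)
Positions where it holds: {0, 1, 4, 5, 6, 7} → 6.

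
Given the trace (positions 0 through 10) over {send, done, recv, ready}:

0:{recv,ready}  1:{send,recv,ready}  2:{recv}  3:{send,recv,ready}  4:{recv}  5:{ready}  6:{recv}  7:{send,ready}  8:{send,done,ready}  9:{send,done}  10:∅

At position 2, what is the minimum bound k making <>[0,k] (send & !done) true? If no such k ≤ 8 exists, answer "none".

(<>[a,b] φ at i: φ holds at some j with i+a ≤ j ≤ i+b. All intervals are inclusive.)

1

Scan j = 2,3,… for (send & !done):
  j=2: fails
  j=3: holds
First hit at j=3, so smallest k = 3-2 = 1.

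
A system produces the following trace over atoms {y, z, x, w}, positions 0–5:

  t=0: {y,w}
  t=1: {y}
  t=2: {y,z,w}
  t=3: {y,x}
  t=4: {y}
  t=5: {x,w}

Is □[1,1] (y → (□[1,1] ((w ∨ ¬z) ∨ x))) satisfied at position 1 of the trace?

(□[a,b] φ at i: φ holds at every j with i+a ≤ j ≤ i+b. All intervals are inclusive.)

Yes

Check (y → (□[1,1] ((w ∨ ¬z) ∨ x))) at every j in [2,2]:
  j=2: antecedent true; consequent holds on [3,3] → ✓
All positions satisfy it → formula holds.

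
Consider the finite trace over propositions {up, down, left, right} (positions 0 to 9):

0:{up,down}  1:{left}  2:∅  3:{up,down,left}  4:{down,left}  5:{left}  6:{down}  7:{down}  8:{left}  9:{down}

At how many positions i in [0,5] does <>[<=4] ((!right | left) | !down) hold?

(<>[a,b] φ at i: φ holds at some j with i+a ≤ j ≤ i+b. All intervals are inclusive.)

6

Evaluate at each i in [0,5]:
  i=0: ✓ (witness j=0)
  i=1: ✓ (witness j=1)
  i=2: ✓ (witness j=2)
  i=3: ✓ (witness j=3)
  i=4: ✓ (witness j=4)
  i=5: ✓ (witness j=5)
Positions where it holds: {0, 1, 2, 3, 4, 5} → 6.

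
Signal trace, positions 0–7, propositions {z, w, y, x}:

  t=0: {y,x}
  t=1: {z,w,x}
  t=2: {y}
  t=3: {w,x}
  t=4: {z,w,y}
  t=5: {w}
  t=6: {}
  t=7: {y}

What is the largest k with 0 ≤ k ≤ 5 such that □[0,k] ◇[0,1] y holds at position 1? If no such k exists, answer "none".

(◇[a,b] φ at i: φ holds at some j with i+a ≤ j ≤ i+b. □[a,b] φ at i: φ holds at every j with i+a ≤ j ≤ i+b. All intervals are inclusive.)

◇[0,1] y must hold from j=1 onward; find where it first fails.
  j=1: holds
  j=2: holds
  j=3: holds
  j=4: holds
  j=5: fails
Holds on [1,4], so largest k = 3.

3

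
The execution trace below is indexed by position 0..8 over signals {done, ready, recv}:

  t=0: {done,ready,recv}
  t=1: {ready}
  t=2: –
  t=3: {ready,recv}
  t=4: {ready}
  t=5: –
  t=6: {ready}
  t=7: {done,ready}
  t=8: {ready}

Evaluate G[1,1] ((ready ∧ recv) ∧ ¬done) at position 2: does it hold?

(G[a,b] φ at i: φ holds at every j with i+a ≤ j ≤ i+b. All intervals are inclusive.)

Yes

Check ((ready ∧ recv) ∧ ¬done) at every j in [3,3]:
  j=3: true
All positions satisfy it → formula holds.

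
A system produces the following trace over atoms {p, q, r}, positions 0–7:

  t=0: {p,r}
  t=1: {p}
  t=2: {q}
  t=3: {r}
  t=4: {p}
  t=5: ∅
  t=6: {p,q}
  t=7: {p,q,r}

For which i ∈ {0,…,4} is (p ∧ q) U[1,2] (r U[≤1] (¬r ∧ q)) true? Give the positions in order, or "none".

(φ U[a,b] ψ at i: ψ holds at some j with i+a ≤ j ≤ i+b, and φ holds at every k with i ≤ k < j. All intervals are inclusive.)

Evaluate at each i in [0,4]:
  i=0: ✗ (lhs fails at k=0 before rhs at j=2)
  i=1: ✗ (lhs fails at k=1 before rhs at j=2)
  i=2: ✗ (no rhs in [3,4])
  i=3: ✗ (no rhs in [4,5])
  i=4: ✗ (lhs fails at k=4 before rhs at j=6)

none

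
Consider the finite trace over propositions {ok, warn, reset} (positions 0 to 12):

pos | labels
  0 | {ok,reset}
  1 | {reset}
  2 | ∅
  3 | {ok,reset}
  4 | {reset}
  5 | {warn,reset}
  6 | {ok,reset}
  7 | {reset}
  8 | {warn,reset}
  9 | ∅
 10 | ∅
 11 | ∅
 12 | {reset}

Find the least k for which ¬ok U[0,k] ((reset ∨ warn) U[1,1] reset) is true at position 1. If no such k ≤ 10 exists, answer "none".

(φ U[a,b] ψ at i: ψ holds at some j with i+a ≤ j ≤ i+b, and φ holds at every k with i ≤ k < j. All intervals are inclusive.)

2

Need earliest j ≥ 1 with ((reset ∨ warn) U[1,1] reset), and ¬ok at every k in [1,j-1].
  j=1: rhs fails.
  j=2: rhs fails.
  j=3: rhs holds; lhs holds on [1,2]. k = 2.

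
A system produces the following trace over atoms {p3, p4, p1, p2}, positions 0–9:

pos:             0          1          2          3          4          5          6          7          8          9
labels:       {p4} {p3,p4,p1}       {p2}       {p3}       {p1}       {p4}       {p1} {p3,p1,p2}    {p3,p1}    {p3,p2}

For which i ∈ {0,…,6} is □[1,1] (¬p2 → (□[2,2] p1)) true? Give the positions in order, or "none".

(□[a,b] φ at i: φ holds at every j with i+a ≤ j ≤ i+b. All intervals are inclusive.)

Evaluate at each i in [0,6]:
  i=0: ✗ (fails at j=1)
  i=1: ✓ (all of [2,2])
  i=2: ✗ (fails at j=3)
  i=3: ✓ (all of [4,4])
  i=4: ✓ (all of [5,5])
  i=5: ✓ (all of [6,6])
  i=6: ✓ (all of [7,7])

1, 3, 4, 5, 6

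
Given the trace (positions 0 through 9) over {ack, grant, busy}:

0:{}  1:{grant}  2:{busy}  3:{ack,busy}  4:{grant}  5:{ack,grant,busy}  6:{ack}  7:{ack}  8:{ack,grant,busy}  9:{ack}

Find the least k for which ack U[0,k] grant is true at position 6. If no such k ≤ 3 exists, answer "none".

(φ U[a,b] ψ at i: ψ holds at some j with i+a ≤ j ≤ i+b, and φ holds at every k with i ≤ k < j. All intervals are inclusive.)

2

Need earliest j ≥ 6 with grant, and ack at every k in [6,j-1].
  j=6: rhs fails.
  j=7: rhs fails.
  j=8: rhs holds; lhs holds on [6,7]. k = 2.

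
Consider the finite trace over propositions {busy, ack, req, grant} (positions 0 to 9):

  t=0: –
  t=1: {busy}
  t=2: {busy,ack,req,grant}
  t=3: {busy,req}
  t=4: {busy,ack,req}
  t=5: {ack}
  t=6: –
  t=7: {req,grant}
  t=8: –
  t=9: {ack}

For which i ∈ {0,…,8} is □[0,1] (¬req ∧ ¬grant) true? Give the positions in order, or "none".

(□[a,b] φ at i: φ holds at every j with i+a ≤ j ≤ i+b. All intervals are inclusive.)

Evaluate at each i in [0,8]:
  i=0: ✓ (all of [0,1])
  i=1: ✗ (fails at j=2)
  i=2: ✗ (fails at j=2)
  i=3: ✗ (fails at j=3)
  i=4: ✗ (fails at j=4)
  i=5: ✓ (all of [5,6])
  i=6: ✗ (fails at j=7)
  i=7: ✗ (fails at j=7)
  i=8: ✓ (all of [8,9])

0, 5, 8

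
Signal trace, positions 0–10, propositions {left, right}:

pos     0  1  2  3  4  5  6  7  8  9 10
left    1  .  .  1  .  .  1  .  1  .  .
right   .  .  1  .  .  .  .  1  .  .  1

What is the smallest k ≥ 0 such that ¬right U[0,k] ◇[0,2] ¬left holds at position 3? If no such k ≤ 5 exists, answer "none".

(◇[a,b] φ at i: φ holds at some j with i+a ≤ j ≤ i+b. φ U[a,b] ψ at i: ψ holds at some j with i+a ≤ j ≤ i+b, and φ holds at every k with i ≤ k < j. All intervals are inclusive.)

Need earliest j ≥ 3 with ◇[0,2] ¬left, and ¬right at every k in [3,j-1].
  j=3: rhs holds (empty prefix). k = 0.

0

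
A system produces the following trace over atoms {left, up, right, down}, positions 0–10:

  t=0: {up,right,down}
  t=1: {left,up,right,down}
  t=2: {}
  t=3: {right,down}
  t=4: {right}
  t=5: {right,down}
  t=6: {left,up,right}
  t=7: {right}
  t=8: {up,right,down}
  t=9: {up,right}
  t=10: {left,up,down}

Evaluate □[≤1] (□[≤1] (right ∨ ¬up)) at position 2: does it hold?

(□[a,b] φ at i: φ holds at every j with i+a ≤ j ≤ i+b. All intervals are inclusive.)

Yes

Check □[≤1] (right ∨ ¬up) at every j in [2,3]:
  j=2: holds on [2,3]
  j=3: holds on [3,4]
All positions satisfy it → formula holds.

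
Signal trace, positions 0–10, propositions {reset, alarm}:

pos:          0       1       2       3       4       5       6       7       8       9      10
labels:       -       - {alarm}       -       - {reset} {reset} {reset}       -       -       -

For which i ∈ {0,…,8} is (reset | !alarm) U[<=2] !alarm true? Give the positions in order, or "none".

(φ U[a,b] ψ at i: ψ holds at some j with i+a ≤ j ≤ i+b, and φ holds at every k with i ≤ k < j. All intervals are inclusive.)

Evaluate at each i in [0,8]:
  i=0: ✓ (rhs at j=0)
  i=1: ✓ (rhs at j=1)
  i=2: ✗ (lhs fails at k=2 before rhs at j=3)
  i=3: ✓ (rhs at j=3)
  i=4: ✓ (rhs at j=4)
  i=5: ✓ (rhs at j=5)
  i=6: ✓ (rhs at j=6)
  i=7: ✓ (rhs at j=7)
  i=8: ✓ (rhs at j=8)

0, 1, 3, 4, 5, 6, 7, 8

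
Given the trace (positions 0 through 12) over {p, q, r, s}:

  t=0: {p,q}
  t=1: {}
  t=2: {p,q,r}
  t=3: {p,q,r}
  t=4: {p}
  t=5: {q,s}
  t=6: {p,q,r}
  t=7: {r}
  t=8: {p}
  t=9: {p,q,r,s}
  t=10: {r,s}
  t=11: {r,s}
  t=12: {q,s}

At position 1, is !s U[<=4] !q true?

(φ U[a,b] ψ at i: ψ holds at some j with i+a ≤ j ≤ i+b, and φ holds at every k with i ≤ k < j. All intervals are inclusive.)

Holds

Need some j in [1,5] with !q, and !s at every k in [1,j-1].
  j=1: !q holds; no prefix to check → satisfied.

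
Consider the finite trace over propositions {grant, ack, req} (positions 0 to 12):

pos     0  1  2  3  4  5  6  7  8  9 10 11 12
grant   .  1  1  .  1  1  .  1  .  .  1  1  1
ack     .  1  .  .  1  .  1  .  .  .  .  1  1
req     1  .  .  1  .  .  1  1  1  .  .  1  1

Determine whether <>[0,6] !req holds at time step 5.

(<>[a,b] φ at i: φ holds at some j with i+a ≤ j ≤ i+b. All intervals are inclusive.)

Yes

Check !req at each j in [5,11]:
  j=5: true
  j=6: false
  j=7: false
  j=8: false
  j=9: true
  j=10: true
  j=11: false
Found at j=5 → formula holds.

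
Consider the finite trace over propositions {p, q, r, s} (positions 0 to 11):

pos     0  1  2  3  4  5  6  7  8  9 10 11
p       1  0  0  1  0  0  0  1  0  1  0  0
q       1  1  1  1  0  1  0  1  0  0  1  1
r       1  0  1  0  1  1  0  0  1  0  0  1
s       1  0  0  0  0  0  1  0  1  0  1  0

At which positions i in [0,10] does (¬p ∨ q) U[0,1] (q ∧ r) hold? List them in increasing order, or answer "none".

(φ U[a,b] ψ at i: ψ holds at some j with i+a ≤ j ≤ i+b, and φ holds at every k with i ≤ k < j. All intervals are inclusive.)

Evaluate at each i in [0,10]:
  i=0: ✓ (rhs at j=0)
  i=1: ✓ (rhs at j=2; lhs holds on [1,1])
  i=2: ✓ (rhs at j=2)
  i=3: ✗ (no rhs in [3,4])
  i=4: ✓ (rhs at j=5; lhs holds on [4,4])
  i=5: ✓ (rhs at j=5)
  i=6: ✗ (no rhs in [6,7])
  i=7: ✗ (no rhs in [7,8])
  i=8: ✗ (no rhs in [8,9])
  i=9: ✗ (no rhs in [9,10])
  i=10: ✓ (rhs at j=11; lhs holds on [10,10])

0, 1, 2, 4, 5, 10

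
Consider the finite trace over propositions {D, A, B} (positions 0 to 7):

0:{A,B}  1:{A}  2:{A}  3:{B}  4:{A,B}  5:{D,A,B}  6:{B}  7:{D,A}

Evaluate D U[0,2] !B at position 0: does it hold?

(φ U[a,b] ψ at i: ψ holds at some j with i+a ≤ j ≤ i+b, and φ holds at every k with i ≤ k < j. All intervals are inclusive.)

Need some j in [0,2] with !B, and D at every k in [0,j-1].
  j=0: !B false.
  j=1: !B holds, but D fails at k=0 → not this j.
  j=2: !B holds, but D fails at k=0 → not this j.
No j in the window works → until fails.

No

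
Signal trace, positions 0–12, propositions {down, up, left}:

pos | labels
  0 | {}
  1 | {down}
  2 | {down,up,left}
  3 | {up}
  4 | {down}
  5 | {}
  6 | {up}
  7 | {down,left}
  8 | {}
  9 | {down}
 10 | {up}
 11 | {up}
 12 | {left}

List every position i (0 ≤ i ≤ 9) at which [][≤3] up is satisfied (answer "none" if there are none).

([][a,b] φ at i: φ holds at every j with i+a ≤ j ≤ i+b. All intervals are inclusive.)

Evaluate at each i in [0,9]:
  i=0: ✗ (fails at j=0)
  i=1: ✗ (fails at j=1)
  i=2: ✗ (fails at j=4)
  i=3: ✗ (fails at j=4)
  i=4: ✗ (fails at j=4)
  i=5: ✗ (fails at j=5)
  i=6: ✗ (fails at j=7)
  i=7: ✗ (fails at j=7)
  i=8: ✗ (fails at j=8)
  i=9: ✗ (fails at j=9)

none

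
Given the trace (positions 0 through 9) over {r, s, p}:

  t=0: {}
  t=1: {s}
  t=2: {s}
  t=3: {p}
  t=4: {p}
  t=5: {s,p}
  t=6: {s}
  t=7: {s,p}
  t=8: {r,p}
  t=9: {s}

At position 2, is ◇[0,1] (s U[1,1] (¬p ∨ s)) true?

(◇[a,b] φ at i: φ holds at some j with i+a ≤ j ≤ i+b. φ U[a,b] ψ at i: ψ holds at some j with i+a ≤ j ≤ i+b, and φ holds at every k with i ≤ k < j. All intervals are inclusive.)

False

Check (s U[1,1] (¬p ∨ s)) at each j in [2,3]:
  j=2: fails
  j=3: fails
No position in the window satisfies it → formula fails.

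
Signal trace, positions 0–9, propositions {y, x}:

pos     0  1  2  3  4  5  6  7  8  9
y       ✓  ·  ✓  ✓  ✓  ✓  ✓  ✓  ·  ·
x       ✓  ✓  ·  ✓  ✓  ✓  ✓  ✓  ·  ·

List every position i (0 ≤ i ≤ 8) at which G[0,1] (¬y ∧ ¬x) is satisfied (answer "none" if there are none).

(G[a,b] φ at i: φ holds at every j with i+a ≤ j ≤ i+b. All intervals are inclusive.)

8

Evaluate at each i in [0,8]:
  i=0: ✗ (fails at j=0)
  i=1: ✗ (fails at j=1)
  i=2: ✗ (fails at j=2)
  i=3: ✗ (fails at j=3)
  i=4: ✗ (fails at j=4)
  i=5: ✗ (fails at j=5)
  i=6: ✗ (fails at j=6)
  i=7: ✗ (fails at j=7)
  i=8: ✓ (all of [8,9])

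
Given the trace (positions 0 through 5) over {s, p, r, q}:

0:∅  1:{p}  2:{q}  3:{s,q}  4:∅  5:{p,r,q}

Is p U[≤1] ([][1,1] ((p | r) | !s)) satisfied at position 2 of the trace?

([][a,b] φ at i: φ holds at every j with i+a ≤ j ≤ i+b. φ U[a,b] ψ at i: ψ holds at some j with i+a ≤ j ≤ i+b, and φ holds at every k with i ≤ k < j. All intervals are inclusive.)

No

Need some j in [2,3] with [][1,1] ((p | r) | !s), and p at every k in [2,j-1].
  j=2: [][1,1] ((p | r) | !s) — fails at 3.
  j=3: [][1,1] ((p | r) | !s) holds, but p fails at k=2 → not this j.
No j in the window works → until fails.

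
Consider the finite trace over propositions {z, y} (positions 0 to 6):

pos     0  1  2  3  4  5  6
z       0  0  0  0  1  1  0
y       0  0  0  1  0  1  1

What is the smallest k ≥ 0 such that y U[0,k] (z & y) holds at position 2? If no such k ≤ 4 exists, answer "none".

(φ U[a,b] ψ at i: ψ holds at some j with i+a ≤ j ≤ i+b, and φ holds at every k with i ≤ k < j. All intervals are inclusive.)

none

Need earliest j ≥ 2 with (z & y), and y at every k in [2,j-1].
  j=2: rhs fails.
  j=3: rhs fails.
  j=4: rhs fails.
  j=5: rhs holds but lhs fails at k=2.
  j=6: rhs fails.
No witness within the range → none.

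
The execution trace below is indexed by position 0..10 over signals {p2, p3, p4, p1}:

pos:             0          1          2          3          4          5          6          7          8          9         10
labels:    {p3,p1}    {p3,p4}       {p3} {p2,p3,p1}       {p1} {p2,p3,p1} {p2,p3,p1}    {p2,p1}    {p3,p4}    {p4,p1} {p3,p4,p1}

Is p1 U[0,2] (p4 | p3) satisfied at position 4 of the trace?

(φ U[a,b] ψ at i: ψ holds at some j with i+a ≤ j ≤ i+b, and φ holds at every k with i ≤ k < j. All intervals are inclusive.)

Need some j in [4,6] with (p4 | p3), and p1 at every k in [4,j-1].
  j=4: (p4 | p3) false.
  j=5: (p4 | p3) holds; p1 holds at every k in [4,4] → satisfied.

True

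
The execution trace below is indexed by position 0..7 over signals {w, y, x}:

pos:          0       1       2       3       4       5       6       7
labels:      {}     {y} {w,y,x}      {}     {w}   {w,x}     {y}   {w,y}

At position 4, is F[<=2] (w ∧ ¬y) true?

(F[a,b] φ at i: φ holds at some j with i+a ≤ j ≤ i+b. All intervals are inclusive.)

Check (w ∧ ¬y) at each j in [4,6]:
  j=4: true
  j=5: true
  j=6: false
Found at j=4 → formula holds.

Holds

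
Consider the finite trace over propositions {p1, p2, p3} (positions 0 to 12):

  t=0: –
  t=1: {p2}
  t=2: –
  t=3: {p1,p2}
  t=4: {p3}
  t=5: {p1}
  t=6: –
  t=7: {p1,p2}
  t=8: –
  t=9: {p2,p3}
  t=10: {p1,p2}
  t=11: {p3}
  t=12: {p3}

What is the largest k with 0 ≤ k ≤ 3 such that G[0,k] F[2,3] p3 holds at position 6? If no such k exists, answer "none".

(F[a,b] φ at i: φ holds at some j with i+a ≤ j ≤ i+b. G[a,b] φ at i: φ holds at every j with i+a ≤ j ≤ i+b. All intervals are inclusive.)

3

F[2,3] p3 must hold from j=6 onward; find where it first fails.
  j=6: holds
  j=7: holds
  j=8: holds
  j=9: holds
Holds through j=9; largest k = 3.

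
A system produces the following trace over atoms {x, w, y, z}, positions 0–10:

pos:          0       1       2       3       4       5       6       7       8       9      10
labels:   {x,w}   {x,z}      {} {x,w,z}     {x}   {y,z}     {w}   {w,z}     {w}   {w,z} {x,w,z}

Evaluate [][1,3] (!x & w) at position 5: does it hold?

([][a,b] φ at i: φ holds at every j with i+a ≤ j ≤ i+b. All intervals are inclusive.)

True

Check (!x & w) at every j in [6,8]:
  j=6: true
  j=7: true
  j=8: true
All positions satisfy it → formula holds.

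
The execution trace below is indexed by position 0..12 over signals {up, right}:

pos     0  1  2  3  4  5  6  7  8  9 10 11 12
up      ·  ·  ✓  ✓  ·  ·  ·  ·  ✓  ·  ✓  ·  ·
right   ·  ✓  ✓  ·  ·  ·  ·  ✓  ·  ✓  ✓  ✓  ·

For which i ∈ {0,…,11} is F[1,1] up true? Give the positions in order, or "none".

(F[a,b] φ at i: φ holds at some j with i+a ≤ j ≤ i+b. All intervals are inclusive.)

1, 2, 7, 9

Evaluate at each i in [0,11]:
  i=0: ✗ (none in [1,1])
  i=1: ✓ (witness j=2)
  i=2: ✓ (witness j=3)
  i=3: ✗ (none in [4,4])
  i=4: ✗ (none in [5,5])
  i=5: ✗ (none in [6,6])
  i=6: ✗ (none in [7,7])
  i=7: ✓ (witness j=8)
  i=8: ✗ (none in [9,9])
  i=9: ✓ (witness j=10)
  i=10: ✗ (none in [11,11])
  i=11: ✗ (none in [12,12])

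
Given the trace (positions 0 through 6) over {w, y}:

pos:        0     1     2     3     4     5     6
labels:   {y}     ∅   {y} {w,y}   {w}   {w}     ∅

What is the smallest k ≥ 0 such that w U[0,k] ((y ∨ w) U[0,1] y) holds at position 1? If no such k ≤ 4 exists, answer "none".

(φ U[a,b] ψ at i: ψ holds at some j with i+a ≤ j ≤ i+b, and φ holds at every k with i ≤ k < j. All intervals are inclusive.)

none

Need earliest j ≥ 1 with ((y ∨ w) U[0,1] y), and w at every k in [1,j-1].
  j=1: rhs fails.
  j=2: rhs holds but lhs fails at k=1.
  j=3: rhs holds but lhs fails at k=1.
  j=4: rhs fails.
  j=5: rhs fails.
No witness within the range → none.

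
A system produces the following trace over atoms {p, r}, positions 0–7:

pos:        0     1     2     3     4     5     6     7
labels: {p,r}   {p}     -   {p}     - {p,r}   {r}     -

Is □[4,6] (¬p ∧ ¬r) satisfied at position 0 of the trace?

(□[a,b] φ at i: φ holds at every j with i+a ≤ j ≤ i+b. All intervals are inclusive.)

No

Check (¬p ∧ ¬r) at every j in [4,6]:
  j=4: true
  j=5: false
  j=6: false
Fails at j=5 → formula fails.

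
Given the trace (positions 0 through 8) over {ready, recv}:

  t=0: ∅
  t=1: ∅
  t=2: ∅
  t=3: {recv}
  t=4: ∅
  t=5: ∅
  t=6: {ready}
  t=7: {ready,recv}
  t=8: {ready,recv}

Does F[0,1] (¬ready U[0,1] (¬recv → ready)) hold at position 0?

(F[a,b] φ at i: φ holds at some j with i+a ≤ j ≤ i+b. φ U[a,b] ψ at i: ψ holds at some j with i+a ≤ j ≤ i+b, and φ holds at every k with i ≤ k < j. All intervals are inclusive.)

False

Check (¬ready U[0,1] (¬recv → ready)) at each j in [0,1]:
  j=0: fails
  j=1: fails
No position in the window satisfies it → formula fails.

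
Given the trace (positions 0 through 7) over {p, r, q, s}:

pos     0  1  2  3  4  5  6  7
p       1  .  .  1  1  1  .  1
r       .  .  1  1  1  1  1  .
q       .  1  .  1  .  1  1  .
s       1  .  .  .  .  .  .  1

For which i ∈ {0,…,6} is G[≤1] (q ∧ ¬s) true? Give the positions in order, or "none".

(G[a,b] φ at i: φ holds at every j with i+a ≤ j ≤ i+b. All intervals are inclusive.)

5

Evaluate at each i in [0,6]:
  i=0: ✗ (fails at j=0)
  i=1: ✗ (fails at j=2)
  i=2: ✗ (fails at j=2)
  i=3: ✗ (fails at j=4)
  i=4: ✗ (fails at j=4)
  i=5: ✓ (all of [5,6])
  i=6: ✗ (fails at j=7)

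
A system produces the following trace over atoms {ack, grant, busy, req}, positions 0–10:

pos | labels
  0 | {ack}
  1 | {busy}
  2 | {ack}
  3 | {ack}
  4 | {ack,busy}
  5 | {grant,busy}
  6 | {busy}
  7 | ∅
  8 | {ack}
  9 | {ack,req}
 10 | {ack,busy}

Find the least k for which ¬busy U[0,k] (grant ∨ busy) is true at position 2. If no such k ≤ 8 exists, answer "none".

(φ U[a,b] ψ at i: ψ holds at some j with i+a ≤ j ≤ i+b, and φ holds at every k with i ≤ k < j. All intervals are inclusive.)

Need earliest j ≥ 2 with (grant ∨ busy), and ¬busy at every k in [2,j-1].
  j=2: rhs fails.
  j=3: rhs fails.
  j=4: rhs holds; lhs holds on [2,3]. k = 2.

2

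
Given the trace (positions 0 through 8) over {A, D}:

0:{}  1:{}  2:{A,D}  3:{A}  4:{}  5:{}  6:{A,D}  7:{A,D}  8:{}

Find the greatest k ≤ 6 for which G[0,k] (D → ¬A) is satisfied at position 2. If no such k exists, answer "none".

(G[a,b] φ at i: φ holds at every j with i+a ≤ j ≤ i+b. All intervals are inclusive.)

(D → ¬A) must hold from j=2 onward; find where it first fails.
  j=2: fails → no k works.

none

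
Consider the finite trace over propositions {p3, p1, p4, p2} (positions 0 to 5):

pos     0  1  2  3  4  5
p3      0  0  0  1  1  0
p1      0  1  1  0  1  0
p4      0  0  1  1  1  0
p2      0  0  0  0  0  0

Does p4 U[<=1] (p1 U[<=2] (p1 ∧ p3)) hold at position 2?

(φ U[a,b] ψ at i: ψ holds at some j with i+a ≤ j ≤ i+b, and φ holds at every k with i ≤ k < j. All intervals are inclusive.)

No

Need some j in [2,3] with (p1 U[<=2] (p1 ∧ p3)), and p4 at every k in [2,j-1].
  j=2: (p1 U[<=2] (p1 ∧ p3)) — fails.
  j=3: (p1 U[<=2] (p1 ∧ p3)) — fails.
No j in the window works → until fails.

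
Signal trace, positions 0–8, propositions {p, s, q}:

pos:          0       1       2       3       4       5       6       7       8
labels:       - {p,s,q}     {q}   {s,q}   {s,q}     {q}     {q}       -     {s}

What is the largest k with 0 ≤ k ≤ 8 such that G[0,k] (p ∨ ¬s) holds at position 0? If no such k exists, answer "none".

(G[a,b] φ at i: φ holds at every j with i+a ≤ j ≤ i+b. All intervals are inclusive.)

(p ∨ ¬s) must hold from j=0 onward; find where it first fails.
  j=0: holds
  j=1: holds
  j=2: holds
  j=3: fails
Holds on [0,2], so largest k = 2.

2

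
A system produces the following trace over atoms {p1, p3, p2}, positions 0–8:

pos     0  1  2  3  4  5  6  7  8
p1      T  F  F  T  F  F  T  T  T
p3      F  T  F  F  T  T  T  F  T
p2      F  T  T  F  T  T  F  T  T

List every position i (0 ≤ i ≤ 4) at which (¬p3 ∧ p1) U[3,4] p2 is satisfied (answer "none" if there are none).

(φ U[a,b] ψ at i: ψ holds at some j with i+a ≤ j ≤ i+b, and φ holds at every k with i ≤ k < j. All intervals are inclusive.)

Evaluate at each i in [0,4]:
  i=0: ✗ (lhs fails at k=1 before rhs at j=4)
  i=1: ✗ (lhs fails at k=1 before rhs at j=4)
  i=2: ✗ (lhs fails at k=2 before rhs at j=5)
  i=3: ✗ (lhs fails at k=4 before rhs at j=7)
  i=4: ✗ (lhs fails at k=4 before rhs at j=7)

none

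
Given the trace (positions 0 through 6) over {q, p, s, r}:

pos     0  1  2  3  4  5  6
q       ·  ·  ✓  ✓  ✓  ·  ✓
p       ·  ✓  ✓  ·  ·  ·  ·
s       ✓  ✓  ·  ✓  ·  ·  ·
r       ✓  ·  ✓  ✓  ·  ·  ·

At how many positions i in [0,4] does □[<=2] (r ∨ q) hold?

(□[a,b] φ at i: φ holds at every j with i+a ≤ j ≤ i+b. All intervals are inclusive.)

1

Evaluate at each i in [0,4]:
  i=0: ✗ (fails at j=1)
  i=1: ✗ (fails at j=1)
  i=2: ✓ (all of [2,4])
  i=3: ✗ (fails at j=5)
  i=4: ✗ (fails at j=5)
Positions where it holds: {2} → 1.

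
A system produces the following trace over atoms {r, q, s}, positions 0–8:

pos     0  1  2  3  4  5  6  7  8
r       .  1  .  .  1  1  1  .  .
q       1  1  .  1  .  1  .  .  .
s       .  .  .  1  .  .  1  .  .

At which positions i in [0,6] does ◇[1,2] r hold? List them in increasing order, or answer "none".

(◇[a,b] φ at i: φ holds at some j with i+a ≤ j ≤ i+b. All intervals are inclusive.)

0, 2, 3, 4, 5

Evaluate at each i in [0,6]:
  i=0: ✓ (witness j=1)
  i=1: ✗ (none in [2,3])
  i=2: ✓ (witness j=4)
  i=3: ✓ (witness j=4)
  i=4: ✓ (witness j=5)
  i=5: ✓ (witness j=6)
  i=6: ✗ (none in [7,8])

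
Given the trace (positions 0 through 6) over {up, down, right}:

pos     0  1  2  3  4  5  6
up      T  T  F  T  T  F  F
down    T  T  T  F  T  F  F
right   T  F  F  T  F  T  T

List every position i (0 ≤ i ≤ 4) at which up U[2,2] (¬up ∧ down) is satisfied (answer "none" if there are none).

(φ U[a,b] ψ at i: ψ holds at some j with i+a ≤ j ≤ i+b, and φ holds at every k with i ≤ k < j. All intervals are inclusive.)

0

Evaluate at each i in [0,4]:
  i=0: ✓ (rhs at j=2; lhs holds on [0,1])
  i=1: ✗ (no rhs in [3,3])
  i=2: ✗ (no rhs in [4,4])
  i=3: ✗ (no rhs in [5,5])
  i=4: ✗ (no rhs in [6,6])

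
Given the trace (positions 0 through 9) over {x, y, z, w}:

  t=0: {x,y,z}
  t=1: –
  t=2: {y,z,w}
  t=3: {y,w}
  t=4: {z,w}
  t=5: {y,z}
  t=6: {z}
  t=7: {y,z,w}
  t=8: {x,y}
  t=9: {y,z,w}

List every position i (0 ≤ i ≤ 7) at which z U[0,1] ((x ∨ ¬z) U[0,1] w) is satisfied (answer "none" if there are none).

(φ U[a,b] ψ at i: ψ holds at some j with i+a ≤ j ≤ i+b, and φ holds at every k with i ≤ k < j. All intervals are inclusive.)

Evaluate at each i in [0,7]:
  i=0: ✓ (rhs at j=1; lhs holds on [0,0])
  i=1: ✓ (rhs at j=1)
  i=2: ✓ (rhs at j=2)
  i=3: ✓ (rhs at j=3)
  i=4: ✓ (rhs at j=4)
  i=5: ✗ (no rhs in [5,6])
  i=6: ✓ (rhs at j=7; lhs holds on [6,6])
  i=7: ✓ (rhs at j=7)

0, 1, 2, 3, 4, 6, 7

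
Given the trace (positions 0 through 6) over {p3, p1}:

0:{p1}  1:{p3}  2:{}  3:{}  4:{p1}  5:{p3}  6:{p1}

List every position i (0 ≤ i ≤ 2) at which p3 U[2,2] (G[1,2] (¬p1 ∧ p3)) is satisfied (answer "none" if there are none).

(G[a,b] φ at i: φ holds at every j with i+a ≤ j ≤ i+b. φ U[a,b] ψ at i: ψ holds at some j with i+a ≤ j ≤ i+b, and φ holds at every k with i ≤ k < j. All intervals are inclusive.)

Evaluate at each i in [0,2]:
  i=0: ✗ (no rhs in [2,2])
  i=1: ✗ (no rhs in [3,3])
  i=2: ✗ (no rhs in [4,4])

none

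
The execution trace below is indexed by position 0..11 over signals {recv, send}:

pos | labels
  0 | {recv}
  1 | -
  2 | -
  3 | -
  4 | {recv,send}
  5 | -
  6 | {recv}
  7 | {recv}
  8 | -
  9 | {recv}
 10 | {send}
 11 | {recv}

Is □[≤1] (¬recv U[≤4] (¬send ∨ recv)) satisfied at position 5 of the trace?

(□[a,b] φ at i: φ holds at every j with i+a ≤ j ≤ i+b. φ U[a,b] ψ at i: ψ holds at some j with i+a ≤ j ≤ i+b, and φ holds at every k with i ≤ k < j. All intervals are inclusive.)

Check (¬recv U[≤4] (¬send ∨ recv)) at every j in [5,6]:
  j=5: holds
  j=6: holds
All positions satisfy it → formula holds.

Holds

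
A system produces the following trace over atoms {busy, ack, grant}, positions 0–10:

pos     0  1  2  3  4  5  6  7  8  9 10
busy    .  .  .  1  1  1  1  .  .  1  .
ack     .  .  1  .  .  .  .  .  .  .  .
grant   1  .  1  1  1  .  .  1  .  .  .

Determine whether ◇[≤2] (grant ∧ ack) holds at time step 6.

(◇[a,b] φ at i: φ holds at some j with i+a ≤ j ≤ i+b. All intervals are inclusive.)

Check (grant ∧ ack) at each j in [6,8]:
  j=6: false
  j=7: false
  j=8: false
No position in the window satisfies it → formula fails.

Does not hold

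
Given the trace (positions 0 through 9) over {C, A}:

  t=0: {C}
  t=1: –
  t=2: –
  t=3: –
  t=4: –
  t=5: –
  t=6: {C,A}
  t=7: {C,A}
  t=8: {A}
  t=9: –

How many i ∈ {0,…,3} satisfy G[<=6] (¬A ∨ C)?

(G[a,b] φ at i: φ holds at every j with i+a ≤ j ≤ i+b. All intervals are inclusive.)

Evaluate at each i in [0,3]:
  i=0: ✓ (all of [0,6])
  i=1: ✓ (all of [1,7])
  i=2: ✗ (fails at j=8)
  i=3: ✗ (fails at j=8)
Positions where it holds: {0, 1} → 2.

2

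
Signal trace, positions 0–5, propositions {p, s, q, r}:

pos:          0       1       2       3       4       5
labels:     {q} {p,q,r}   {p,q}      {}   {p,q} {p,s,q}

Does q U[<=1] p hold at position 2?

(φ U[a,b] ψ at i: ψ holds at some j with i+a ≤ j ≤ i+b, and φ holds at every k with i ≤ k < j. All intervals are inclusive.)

Holds

Need some j in [2,3] with p, and q at every k in [2,j-1].
  j=2: p holds; no prefix to check → satisfied.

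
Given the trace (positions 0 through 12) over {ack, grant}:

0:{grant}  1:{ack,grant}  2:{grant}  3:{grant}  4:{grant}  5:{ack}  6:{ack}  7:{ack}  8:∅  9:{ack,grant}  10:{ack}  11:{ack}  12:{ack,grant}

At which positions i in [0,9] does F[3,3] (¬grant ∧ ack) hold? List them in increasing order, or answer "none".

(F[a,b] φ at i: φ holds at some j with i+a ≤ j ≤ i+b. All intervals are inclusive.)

Evaluate at each i in [0,9]:
  i=0: ✗ (none in [3,3])
  i=1: ✗ (none in [4,4])
  i=2: ✓ (witness j=5)
  i=3: ✓ (witness j=6)
  i=4: ✓ (witness j=7)
  i=5: ✗ (none in [8,8])
  i=6: ✗ (none in [9,9])
  i=7: ✓ (witness j=10)
  i=8: ✓ (witness j=11)
  i=9: ✗ (none in [12,12])

2, 3, 4, 7, 8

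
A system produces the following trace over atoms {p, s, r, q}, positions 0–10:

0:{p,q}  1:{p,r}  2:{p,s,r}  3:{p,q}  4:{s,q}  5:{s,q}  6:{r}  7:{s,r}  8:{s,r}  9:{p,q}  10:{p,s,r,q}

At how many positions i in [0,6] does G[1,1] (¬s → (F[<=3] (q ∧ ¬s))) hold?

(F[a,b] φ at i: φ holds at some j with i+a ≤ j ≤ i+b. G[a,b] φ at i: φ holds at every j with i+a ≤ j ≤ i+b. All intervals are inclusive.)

Evaluate at each i in [0,6]:
  i=0: ✓ (all of [1,1])
  i=1: ✓ (all of [2,2])
  i=2: ✓ (all of [3,3])
  i=3: ✓ (all of [4,4])
  i=4: ✓ (all of [5,5])
  i=5: ✓ (all of [6,6])
  i=6: ✓ (all of [7,7])
Positions where it holds: {0, 1, 2, 3, 4, 5, 6} → 7.

7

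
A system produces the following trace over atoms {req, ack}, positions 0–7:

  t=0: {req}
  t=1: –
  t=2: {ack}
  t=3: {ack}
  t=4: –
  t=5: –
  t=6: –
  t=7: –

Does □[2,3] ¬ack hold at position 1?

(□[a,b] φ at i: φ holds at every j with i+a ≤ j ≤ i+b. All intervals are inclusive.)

Check ¬ack at every j in [3,4]:
  j=3: false
  j=4: true
Fails at j=3 → formula fails.

No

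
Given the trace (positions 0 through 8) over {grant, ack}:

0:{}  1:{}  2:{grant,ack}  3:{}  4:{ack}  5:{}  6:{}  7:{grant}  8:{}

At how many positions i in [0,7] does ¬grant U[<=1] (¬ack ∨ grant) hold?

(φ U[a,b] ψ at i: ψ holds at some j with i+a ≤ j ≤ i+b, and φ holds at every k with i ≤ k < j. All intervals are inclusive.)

8

Evaluate at each i in [0,7]:
  i=0: ✓ (rhs at j=0)
  i=1: ✓ (rhs at j=1)
  i=2: ✓ (rhs at j=2)
  i=3: ✓ (rhs at j=3)
  i=4: ✓ (rhs at j=5; lhs holds on [4,4])
  i=5: ✓ (rhs at j=5)
  i=6: ✓ (rhs at j=6)
  i=7: ✓ (rhs at j=7)
Positions where it holds: {0, 1, 2, 3, 4, 5, 6, 7} → 8.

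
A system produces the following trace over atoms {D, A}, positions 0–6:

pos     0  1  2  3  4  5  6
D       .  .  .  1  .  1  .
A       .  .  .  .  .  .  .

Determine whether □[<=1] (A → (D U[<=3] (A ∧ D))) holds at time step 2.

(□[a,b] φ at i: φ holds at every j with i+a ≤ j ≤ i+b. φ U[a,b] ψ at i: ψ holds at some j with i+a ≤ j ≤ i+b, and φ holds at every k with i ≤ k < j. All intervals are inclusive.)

Yes

Check (A → (D U[<=3] (A ∧ D))) at every j in [2,3]:
  j=2: antecedent false → ✓
  j=3: antecedent false → ✓
All positions satisfy it → formula holds.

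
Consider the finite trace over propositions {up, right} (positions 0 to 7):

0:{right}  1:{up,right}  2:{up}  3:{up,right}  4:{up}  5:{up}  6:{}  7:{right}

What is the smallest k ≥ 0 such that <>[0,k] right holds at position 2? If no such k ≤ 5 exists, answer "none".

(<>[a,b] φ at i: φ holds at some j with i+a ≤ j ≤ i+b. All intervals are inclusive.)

1

Scan j = 2,3,… for right:
  j=2: fails
  j=3: holds
First hit at j=3, so smallest k = 3-2 = 1.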